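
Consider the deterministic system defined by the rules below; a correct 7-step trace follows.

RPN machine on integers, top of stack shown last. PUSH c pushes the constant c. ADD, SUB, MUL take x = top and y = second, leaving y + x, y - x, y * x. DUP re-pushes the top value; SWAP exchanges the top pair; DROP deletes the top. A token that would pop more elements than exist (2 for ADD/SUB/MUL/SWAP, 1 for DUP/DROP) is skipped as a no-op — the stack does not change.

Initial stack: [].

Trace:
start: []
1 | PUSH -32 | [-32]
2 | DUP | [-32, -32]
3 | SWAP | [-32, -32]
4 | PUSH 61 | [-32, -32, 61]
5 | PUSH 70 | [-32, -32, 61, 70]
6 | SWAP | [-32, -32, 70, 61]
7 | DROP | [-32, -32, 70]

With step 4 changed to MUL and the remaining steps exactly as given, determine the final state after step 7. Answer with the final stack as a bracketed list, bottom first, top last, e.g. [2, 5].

[70]

(re-executing from step 4 with the substitution; state before step 4: [-32, -32])
4 | MUL | [1024]
5 | PUSH 70 | [1024, 70]
6 | SWAP | [70, 1024]
7 | DROP | [70]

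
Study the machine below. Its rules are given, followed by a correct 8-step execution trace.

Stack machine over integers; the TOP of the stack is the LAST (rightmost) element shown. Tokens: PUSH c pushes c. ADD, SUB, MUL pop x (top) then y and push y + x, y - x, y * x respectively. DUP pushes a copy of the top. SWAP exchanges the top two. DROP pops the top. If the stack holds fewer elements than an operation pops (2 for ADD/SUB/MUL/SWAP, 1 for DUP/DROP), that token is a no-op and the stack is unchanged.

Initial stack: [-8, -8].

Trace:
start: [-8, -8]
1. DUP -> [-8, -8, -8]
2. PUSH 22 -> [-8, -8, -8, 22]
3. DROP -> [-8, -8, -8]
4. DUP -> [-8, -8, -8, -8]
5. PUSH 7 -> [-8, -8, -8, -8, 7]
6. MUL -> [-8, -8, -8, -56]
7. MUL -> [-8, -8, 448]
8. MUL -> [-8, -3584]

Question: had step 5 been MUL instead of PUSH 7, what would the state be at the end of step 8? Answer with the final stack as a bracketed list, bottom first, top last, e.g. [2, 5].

(re-executing from step 5 with the substitution; state before step 5: [-8, -8, -8, -8])
5. MUL -> [-8, -8, 64]
6. MUL -> [-8, -512]
7. MUL -> [4096]
8. MUL -> [4096]

[4096]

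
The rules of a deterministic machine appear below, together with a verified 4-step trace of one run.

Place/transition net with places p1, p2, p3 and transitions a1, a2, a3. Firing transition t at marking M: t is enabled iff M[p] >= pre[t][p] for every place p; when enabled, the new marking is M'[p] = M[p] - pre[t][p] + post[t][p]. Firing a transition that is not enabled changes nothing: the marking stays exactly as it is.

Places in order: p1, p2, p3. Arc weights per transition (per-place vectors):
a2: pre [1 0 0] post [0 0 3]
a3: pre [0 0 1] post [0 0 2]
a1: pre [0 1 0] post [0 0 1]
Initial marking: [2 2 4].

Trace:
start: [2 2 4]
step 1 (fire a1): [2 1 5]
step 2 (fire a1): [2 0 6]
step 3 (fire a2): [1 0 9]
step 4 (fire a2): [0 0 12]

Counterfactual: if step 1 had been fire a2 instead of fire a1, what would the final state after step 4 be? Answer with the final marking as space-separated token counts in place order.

0 1 11

(re-executing from step 1 with the substitution; state before step 1: [2 2 4])
step 1 (fire a2): [1 2 7]
step 2 (fire a1): [1 1 8]
step 3 (fire a2): [0 1 11]
step 4 (fire a2): [0 1 11]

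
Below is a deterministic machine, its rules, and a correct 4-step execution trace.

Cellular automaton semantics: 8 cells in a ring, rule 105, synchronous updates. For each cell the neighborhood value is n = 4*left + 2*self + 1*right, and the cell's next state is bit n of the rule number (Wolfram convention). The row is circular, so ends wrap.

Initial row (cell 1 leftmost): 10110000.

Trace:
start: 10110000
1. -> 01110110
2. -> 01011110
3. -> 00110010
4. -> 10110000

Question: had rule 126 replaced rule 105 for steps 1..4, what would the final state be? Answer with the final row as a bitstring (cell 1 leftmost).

11111111

(re-executing steps 1..4 under rule 126; state before step 1: 10110000)
1. -> 11111001
2. -> 00001111
3. -> 10011001
4. -> 11111111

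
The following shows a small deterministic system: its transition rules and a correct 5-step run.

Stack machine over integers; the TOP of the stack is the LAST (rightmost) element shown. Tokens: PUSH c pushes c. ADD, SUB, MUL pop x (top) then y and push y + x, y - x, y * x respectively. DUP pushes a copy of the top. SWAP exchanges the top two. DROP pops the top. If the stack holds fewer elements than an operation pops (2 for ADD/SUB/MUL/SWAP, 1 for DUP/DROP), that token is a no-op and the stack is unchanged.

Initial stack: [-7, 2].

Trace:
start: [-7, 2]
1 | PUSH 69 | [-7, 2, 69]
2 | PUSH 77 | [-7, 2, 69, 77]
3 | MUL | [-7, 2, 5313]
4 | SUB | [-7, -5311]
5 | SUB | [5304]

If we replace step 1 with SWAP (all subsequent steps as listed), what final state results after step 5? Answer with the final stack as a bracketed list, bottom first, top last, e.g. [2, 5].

[541]

(re-executing from step 1 with the substitution; state before step 1: [-7, 2])
1 | SWAP | [2, -7]
2 | PUSH 77 | [2, -7, 77]
3 | MUL | [2, -539]
4 | SUB | [541]
5 | SUB | [541]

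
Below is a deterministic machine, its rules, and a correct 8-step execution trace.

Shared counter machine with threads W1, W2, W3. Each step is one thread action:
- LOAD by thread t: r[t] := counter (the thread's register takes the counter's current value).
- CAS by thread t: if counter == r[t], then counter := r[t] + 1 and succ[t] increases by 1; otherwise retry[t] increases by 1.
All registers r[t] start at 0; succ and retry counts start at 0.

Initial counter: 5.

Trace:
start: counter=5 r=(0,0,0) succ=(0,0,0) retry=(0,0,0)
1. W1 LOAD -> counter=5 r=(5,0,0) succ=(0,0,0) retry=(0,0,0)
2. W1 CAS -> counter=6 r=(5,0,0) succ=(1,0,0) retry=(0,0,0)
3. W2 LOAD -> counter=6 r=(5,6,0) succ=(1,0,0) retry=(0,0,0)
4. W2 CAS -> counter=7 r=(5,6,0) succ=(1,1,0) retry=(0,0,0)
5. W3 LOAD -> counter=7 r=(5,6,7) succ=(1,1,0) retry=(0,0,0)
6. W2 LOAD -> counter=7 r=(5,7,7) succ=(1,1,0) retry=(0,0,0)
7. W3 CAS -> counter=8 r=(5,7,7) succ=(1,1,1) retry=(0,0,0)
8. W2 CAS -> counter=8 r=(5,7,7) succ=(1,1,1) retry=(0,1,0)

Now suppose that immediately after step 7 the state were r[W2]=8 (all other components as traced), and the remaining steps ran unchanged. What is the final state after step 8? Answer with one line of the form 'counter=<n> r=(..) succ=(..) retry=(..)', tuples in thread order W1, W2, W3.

counter=9 r=(5,8,7) succ=(1,2,1) retry=(0,0,0)

state after step 7 := counter=8 r=(5,8,7) succ=(1,1,1) retry=(0,0,0)
8. W2 CAS -> counter=9 r=(5,8,7) succ=(1,2,1) retry=(0,0,0)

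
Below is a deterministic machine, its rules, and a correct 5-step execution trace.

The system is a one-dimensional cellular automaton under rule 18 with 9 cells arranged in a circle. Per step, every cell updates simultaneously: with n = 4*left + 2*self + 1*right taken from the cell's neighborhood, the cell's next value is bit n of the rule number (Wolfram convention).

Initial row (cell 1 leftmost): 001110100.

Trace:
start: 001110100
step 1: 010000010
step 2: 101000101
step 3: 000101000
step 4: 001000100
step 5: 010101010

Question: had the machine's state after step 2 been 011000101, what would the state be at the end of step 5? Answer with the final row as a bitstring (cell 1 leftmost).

state after step 2 := 011000101
step 3: 000101000
step 4: 001000100
step 5: 010101010

010101010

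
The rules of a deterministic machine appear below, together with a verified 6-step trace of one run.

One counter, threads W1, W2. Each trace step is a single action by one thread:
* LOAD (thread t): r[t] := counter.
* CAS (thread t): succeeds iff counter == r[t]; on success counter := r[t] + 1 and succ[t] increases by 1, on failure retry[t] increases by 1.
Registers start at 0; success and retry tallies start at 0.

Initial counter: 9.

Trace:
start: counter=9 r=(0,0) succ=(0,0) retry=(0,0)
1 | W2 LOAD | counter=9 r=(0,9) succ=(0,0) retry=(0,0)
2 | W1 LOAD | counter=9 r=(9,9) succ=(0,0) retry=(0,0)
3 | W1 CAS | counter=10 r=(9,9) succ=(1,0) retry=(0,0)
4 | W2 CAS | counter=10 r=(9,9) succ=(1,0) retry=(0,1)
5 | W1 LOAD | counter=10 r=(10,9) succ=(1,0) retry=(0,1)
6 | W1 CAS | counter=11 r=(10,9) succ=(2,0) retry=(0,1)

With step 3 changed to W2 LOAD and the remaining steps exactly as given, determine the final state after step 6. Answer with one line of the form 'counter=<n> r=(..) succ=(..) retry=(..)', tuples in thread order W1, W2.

counter=11 r=(10,9) succ=(1,1) retry=(0,0)

(re-executing from step 3 with the substitution; state before step 3: counter=9 r=(9,9) succ=(0,0) retry=(0,0))
3 | W2 LOAD | counter=9 r=(9,9) succ=(0,0) retry=(0,0)
4 | W2 CAS | counter=10 r=(9,9) succ=(0,1) retry=(0,0)
5 | W1 LOAD | counter=10 r=(10,9) succ=(0,1) retry=(0,0)
6 | W1 CAS | counter=11 r=(10,9) succ=(1,1) retry=(0,0)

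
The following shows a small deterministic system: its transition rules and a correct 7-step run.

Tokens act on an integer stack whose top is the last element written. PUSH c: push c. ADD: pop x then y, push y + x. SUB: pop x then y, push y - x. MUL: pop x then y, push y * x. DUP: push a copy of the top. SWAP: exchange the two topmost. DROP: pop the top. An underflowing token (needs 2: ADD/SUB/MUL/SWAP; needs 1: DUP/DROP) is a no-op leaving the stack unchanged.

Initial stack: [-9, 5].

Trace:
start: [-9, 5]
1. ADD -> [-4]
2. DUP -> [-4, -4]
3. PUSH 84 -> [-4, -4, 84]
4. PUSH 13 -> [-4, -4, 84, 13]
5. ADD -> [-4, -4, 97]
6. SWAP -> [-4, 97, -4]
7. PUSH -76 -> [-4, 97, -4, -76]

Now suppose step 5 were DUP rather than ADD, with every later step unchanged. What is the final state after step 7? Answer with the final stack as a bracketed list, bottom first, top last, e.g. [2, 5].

(re-executing from step 5 with the substitution; state before step 5: [-4, -4, 84, 13])
5. DUP -> [-4, -4, 84, 13, 13]
6. SWAP -> [-4, -4, 84, 13, 13]
7. PUSH -76 -> [-4, -4, 84, 13, 13, -76]

[-4, -4, 84, 13, 13, -76]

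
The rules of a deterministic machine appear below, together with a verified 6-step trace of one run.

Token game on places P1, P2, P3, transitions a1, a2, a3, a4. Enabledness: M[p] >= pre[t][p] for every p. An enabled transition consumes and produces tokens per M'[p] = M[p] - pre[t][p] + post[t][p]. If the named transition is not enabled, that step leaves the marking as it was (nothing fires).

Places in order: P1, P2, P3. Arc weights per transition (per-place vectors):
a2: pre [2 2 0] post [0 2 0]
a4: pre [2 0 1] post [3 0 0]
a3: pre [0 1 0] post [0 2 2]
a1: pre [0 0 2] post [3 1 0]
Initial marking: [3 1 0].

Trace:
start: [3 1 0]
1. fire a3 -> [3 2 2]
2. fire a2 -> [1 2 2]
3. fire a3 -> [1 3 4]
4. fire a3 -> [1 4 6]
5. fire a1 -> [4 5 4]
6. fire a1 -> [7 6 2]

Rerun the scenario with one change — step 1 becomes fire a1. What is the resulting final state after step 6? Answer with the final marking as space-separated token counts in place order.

9 5 0

(re-executing from step 1 with the substitution; state before step 1: [3 1 0])
1. fire a1 -> [3 1 0]
2. fire a2 -> [3 1 0]
3. fire a3 -> [3 2 2]
4. fire a3 -> [3 3 4]
5. fire a1 -> [6 4 2]
6. fire a1 -> [9 5 0]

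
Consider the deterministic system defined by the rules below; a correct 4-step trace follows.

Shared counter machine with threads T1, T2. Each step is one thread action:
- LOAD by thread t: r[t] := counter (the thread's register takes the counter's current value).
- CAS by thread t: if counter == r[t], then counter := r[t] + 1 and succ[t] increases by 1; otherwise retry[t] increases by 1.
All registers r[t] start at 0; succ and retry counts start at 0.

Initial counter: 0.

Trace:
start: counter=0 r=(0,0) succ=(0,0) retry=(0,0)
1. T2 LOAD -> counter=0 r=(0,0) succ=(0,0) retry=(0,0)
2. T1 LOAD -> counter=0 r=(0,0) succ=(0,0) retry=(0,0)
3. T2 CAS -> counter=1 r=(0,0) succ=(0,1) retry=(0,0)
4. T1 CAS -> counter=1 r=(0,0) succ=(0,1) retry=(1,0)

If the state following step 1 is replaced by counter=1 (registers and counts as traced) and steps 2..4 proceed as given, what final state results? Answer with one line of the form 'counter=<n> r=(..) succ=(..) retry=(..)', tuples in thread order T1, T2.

state after step 1 := counter=1 r=(0,0) succ=(0,0) retry=(0,0)
2. T1 LOAD -> counter=1 r=(1,0) succ=(0,0) retry=(0,0)
3. T2 CAS -> counter=1 r=(1,0) succ=(0,0) retry=(0,1)
4. T1 CAS -> counter=2 r=(1,0) succ=(1,0) retry=(0,1)

counter=2 r=(1,0) succ=(1,0) retry=(0,1)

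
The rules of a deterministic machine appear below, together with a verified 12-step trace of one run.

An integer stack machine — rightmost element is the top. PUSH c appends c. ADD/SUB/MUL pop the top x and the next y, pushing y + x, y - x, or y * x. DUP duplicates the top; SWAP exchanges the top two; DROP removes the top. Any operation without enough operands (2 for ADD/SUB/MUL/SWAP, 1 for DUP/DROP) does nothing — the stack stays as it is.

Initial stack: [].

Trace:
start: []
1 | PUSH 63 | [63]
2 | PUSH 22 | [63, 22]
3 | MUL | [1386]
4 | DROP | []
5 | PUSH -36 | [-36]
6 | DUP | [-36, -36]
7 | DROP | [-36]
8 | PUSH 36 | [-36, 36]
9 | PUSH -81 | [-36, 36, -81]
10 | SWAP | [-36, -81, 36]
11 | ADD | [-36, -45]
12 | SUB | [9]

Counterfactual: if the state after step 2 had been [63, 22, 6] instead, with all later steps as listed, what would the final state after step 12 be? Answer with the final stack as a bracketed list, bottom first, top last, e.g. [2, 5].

state after step 2 := [63, 22, 6]
3 | MUL | [63, 132]
4 | DROP | [63]
5 | PUSH -36 | [63, -36]
6 | DUP | [63, -36, -36]
7 | DROP | [63, -36]
8 | PUSH 36 | [63, -36, 36]
9 | PUSH -81 | [63, -36, 36, -81]
10 | SWAP | [63, -36, -81, 36]
11 | ADD | [63, -36, -45]
12 | SUB | [63, 9]

[63, 9]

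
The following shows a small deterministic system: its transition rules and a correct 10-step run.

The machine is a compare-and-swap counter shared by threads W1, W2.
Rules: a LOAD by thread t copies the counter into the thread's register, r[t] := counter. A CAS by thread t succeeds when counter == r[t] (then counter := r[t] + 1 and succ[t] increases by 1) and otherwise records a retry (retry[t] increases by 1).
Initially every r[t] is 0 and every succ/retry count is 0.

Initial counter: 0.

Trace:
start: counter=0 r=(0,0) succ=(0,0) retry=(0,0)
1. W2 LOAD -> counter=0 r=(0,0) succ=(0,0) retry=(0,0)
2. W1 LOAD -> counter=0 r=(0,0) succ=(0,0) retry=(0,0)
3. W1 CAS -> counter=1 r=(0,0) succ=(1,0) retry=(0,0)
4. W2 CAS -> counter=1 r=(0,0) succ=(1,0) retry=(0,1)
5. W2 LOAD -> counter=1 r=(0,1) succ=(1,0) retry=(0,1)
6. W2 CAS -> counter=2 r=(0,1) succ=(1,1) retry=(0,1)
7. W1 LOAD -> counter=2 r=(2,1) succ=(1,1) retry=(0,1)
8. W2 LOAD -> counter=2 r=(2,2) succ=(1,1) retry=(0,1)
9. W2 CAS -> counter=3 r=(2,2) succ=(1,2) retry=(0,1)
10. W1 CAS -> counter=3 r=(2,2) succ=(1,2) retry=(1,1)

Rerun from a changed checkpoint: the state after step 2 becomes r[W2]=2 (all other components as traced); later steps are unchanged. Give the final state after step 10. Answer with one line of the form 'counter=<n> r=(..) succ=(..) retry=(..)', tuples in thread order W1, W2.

state after step 2 := counter=0 r=(0,2) succ=(0,0) retry=(0,0)
3. W1 CAS -> counter=1 r=(0,2) succ=(1,0) retry=(0,0)
4. W2 CAS -> counter=1 r=(0,2) succ=(1,0) retry=(0,1)
5. W2 LOAD -> counter=1 r=(0,1) succ=(1,0) retry=(0,1)
6. W2 CAS -> counter=2 r=(0,1) succ=(1,1) retry=(0,1)
7. W1 LOAD -> counter=2 r=(2,1) succ=(1,1) retry=(0,1)
8. W2 LOAD -> counter=2 r=(2,2) succ=(1,1) retry=(0,1)
9. W2 CAS -> counter=3 r=(2,2) succ=(1,2) retry=(0,1)
10. W1 CAS -> counter=3 r=(2,2) succ=(1,2) retry=(1,1)

counter=3 r=(2,2) succ=(1,2) retry=(1,1)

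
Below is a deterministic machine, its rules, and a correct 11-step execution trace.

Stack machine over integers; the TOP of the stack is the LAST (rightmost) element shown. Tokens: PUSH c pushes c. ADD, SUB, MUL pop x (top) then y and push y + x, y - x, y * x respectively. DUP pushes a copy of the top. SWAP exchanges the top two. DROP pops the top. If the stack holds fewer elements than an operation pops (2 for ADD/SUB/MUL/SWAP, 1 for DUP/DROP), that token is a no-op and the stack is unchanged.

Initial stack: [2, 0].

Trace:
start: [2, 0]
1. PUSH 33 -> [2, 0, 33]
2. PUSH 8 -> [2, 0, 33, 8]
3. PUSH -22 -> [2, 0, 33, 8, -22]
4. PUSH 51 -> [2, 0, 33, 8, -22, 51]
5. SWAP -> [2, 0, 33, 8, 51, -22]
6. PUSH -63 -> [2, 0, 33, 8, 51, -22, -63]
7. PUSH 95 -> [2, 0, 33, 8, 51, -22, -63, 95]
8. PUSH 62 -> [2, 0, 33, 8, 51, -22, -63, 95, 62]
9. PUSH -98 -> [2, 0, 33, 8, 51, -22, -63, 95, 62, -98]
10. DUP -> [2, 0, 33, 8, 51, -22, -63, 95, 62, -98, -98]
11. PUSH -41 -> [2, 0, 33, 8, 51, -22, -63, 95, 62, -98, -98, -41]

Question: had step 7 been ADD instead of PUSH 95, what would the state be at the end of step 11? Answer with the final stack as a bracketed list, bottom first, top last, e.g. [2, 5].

[2, 0, 33, 8, 51, -85, 62, -98, -98, -41]

(re-executing from step 7 with the substitution; state before step 7: [2, 0, 33, 8, 51, -22, -63])
7. ADD -> [2, 0, 33, 8, 51, -85]
8. PUSH 62 -> [2, 0, 33, 8, 51, -85, 62]
9. PUSH -98 -> [2, 0, 33, 8, 51, -85, 62, -98]
10. DUP -> [2, 0, 33, 8, 51, -85, 62, -98, -98]
11. PUSH -41 -> [2, 0, 33, 8, 51, -85, 62, -98, -98, -41]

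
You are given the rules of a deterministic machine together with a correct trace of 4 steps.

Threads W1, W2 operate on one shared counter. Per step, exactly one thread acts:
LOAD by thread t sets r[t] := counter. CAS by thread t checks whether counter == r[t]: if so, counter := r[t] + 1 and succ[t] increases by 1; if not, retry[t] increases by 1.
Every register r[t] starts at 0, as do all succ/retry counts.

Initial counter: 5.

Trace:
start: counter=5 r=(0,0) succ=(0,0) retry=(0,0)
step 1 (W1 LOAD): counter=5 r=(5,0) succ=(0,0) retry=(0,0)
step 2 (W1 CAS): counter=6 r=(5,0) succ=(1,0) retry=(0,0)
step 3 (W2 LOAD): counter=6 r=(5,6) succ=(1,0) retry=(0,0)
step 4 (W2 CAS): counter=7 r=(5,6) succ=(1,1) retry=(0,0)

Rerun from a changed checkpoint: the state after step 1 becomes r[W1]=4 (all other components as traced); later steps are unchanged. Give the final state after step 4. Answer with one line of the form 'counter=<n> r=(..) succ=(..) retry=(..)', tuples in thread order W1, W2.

state after step 1 := counter=5 r=(4,0) succ=(0,0) retry=(0,0)
step 2 (W1 CAS): counter=5 r=(4,0) succ=(0,0) retry=(1,0)
step 3 (W2 LOAD): counter=5 r=(4,5) succ=(0,0) retry=(1,0)
step 4 (W2 CAS): counter=6 r=(4,5) succ=(0,1) retry=(1,0)

counter=6 r=(4,5) succ=(0,1) retry=(1,0)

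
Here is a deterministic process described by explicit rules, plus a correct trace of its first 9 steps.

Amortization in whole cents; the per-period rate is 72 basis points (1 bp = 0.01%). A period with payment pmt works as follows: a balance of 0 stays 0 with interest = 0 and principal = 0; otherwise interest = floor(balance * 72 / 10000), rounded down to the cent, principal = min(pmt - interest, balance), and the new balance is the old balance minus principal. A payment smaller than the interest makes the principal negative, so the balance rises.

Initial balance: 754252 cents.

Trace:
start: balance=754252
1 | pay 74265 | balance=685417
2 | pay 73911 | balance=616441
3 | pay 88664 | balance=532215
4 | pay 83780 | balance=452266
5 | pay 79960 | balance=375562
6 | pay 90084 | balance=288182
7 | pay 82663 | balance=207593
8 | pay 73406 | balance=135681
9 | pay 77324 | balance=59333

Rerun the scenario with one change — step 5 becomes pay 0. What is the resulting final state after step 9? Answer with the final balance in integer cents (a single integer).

(re-executing from step 5 with the substitution; state before step 5: balance=452266)
5 | pay 0 | balance=455522
6 | pay 90084 | balance=368717
7 | pay 82663 | balance=288708
8 | pay 73406 | balance=217380
9 | pay 77324 | balance=141621

141621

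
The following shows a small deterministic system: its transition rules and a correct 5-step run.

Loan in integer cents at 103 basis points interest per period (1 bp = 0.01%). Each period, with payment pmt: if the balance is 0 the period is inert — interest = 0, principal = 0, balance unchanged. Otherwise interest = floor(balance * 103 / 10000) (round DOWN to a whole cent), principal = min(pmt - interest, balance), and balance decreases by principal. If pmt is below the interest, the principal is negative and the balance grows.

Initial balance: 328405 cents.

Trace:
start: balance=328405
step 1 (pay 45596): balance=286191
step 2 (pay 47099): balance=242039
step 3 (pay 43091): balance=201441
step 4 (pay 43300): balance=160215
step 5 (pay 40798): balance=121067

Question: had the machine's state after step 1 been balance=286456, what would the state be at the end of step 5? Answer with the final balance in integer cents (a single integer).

121343

state after step 1 := balance=286456
step 2 (pay 47099): balance=242307
step 3 (pay 43091): balance=201711
step 4 (pay 43300): balance=160488
step 5 (pay 40798): balance=121343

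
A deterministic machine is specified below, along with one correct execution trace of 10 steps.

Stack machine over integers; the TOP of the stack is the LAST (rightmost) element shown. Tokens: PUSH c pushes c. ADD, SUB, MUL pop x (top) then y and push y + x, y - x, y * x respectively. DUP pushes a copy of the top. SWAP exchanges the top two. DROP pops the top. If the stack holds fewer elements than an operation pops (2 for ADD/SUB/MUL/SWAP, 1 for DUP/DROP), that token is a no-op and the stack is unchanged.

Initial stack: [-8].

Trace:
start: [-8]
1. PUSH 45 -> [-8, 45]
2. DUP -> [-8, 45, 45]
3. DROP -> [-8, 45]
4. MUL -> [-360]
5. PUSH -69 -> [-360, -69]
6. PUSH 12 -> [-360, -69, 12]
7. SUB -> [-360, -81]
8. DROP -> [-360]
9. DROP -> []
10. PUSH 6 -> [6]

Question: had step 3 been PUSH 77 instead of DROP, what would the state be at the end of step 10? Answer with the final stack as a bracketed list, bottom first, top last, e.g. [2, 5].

[-8, 45, 6]

(re-executing from step 3 with the substitution; state before step 3: [-8, 45, 45])
3. PUSH 77 -> [-8, 45, 45, 77]
4. MUL -> [-8, 45, 3465]
5. PUSH -69 -> [-8, 45, 3465, -69]
6. PUSH 12 -> [-8, 45, 3465, -69, 12]
7. SUB -> [-8, 45, 3465, -81]
8. DROP -> [-8, 45, 3465]
9. DROP -> [-8, 45]
10. PUSH 6 -> [-8, 45, 6]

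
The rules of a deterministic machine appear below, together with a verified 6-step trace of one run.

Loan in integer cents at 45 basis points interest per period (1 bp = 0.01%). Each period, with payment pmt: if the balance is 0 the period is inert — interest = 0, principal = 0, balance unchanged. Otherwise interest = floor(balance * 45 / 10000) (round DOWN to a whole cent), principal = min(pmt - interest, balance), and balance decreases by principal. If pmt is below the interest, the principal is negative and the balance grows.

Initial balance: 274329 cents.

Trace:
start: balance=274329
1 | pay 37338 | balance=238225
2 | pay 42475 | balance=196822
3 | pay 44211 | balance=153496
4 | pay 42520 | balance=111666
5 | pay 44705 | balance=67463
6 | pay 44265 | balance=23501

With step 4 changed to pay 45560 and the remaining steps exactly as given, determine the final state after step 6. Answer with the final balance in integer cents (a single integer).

20433

(re-executing from step 4 with the substitution; state before step 4: balance=153496)
4 | pay 45560 | balance=108626
5 | pay 44705 | balance=64409
6 | pay 44265 | balance=20433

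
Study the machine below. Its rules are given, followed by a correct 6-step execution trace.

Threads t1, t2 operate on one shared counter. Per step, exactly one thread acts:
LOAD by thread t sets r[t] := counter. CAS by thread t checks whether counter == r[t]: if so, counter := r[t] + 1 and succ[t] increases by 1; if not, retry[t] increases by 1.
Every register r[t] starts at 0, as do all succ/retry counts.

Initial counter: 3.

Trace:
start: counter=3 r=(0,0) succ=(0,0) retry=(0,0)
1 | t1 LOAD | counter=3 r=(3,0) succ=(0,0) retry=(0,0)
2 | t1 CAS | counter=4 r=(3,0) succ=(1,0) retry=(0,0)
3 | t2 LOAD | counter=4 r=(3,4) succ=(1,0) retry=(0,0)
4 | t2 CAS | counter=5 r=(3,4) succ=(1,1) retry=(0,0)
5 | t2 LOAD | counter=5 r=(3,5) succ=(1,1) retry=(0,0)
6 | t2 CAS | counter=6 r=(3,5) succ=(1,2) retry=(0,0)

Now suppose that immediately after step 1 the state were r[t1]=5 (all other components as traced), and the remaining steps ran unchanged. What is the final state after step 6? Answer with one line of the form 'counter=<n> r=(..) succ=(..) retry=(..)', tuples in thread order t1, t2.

state after step 1 := counter=3 r=(5,0) succ=(0,0) retry=(0,0)
2 | t1 CAS | counter=3 r=(5,0) succ=(0,0) retry=(1,0)
3 | t2 LOAD | counter=3 r=(5,3) succ=(0,0) retry=(1,0)
4 | t2 CAS | counter=4 r=(5,3) succ=(0,1) retry=(1,0)
5 | t2 LOAD | counter=4 r=(5,4) succ=(0,1) retry=(1,0)
6 | t2 CAS | counter=5 r=(5,4) succ=(0,2) retry=(1,0)

counter=5 r=(5,4) succ=(0,2) retry=(1,0)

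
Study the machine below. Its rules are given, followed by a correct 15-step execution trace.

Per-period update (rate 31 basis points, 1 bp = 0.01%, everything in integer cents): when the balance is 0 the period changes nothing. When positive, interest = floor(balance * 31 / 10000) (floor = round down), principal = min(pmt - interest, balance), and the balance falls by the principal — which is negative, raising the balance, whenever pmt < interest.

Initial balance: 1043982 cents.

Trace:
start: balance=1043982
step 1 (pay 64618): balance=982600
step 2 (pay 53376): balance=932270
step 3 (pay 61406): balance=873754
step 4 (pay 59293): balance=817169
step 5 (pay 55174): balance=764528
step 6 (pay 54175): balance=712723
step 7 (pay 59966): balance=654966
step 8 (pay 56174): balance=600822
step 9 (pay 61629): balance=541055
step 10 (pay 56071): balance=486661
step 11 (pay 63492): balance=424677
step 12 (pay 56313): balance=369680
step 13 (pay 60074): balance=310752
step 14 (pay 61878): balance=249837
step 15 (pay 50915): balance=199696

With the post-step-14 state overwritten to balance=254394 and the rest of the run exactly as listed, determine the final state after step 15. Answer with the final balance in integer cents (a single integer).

state after step 14 := balance=254394
step 15 (pay 50915): balance=204267

204267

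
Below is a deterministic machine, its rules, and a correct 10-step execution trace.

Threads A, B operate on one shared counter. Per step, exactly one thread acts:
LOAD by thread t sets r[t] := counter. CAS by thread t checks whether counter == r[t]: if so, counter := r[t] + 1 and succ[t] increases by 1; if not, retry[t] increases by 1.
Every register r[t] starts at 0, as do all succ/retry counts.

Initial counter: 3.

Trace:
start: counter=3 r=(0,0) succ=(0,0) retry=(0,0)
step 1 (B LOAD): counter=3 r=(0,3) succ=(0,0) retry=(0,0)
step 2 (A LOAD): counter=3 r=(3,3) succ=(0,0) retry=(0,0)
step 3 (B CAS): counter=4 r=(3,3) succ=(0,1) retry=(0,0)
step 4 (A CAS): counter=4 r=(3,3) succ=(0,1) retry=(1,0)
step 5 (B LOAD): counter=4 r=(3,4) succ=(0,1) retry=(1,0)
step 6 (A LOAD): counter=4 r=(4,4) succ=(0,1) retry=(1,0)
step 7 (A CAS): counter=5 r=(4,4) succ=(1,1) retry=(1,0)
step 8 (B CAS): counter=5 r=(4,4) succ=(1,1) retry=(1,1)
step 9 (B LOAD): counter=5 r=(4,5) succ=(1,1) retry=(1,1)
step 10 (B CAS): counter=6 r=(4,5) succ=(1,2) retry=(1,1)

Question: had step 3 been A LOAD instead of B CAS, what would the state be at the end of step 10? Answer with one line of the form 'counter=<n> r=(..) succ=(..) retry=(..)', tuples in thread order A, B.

(re-executing from step 3 with the substitution; state before step 3: counter=3 r=(3,3) succ=(0,0) retry=(0,0))
step 3 (A LOAD): counter=3 r=(3,3) succ=(0,0) retry=(0,0)
step 4 (A CAS): counter=4 r=(3,3) succ=(1,0) retry=(0,0)
step 5 (B LOAD): counter=4 r=(3,4) succ=(1,0) retry=(0,0)
step 6 (A LOAD): counter=4 r=(4,4) succ=(1,0) retry=(0,0)
step 7 (A CAS): counter=5 r=(4,4) succ=(2,0) retry=(0,0)
step 8 (B CAS): counter=5 r=(4,4) succ=(2,0) retry=(0,1)
step 9 (B LOAD): counter=5 r=(4,5) succ=(2,0) retry=(0,1)
step 10 (B CAS): counter=6 r=(4,5) succ=(2,1) retry=(0,1)

counter=6 r=(4,5) succ=(2,1) retry=(0,1)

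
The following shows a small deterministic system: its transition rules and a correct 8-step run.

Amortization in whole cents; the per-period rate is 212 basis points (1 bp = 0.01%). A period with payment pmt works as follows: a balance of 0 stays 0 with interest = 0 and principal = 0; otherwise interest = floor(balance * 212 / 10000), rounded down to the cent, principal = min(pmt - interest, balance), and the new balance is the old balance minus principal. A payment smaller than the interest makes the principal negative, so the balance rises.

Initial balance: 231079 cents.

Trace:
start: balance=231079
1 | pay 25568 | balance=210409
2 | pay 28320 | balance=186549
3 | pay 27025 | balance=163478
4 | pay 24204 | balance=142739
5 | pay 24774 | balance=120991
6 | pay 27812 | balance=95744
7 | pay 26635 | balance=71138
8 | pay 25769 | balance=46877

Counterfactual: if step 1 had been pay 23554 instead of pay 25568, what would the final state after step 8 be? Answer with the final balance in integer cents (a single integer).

49210

(re-executing from step 1 with the substitution; state before step 1: balance=231079)
1 | pay 23554 | balance=212423
2 | pay 28320 | balance=188606
3 | pay 27025 | balance=165579
4 | pay 24204 | balance=144885
5 | pay 24774 | balance=123182
6 | pay 27812 | balance=97981
7 | pay 26635 | balance=73423
8 | pay 25769 | balance=49210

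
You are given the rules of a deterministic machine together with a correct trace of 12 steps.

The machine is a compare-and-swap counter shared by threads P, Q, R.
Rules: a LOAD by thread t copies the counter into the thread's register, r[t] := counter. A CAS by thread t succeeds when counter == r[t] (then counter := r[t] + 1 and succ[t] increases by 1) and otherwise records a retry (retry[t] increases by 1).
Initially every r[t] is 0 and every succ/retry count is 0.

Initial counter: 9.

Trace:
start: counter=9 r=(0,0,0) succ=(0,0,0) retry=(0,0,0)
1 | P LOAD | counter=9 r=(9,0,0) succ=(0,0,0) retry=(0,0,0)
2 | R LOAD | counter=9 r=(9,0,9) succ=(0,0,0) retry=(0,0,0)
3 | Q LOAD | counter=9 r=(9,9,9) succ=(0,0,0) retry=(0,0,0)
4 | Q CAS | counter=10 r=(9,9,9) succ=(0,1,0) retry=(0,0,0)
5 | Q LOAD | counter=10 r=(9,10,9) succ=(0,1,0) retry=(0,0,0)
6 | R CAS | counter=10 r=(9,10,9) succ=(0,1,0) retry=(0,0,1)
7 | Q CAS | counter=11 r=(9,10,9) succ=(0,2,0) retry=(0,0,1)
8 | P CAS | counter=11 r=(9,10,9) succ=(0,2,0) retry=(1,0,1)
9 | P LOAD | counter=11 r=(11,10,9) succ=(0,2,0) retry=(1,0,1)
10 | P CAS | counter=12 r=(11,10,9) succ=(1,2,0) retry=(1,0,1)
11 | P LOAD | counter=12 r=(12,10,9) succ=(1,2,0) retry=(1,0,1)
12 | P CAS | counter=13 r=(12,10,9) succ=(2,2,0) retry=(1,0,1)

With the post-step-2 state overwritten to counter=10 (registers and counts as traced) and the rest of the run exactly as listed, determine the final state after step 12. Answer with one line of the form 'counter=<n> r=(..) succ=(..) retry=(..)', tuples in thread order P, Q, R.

counter=14 r=(13,11,9) succ=(2,2,0) retry=(1,0,1)

state after step 2 := counter=10 r=(9,0,9) succ=(0,0,0) retry=(0,0,0)
3 | Q LOAD | counter=10 r=(9,10,9) succ=(0,0,0) retry=(0,0,0)
4 | Q CAS | counter=11 r=(9,10,9) succ=(0,1,0) retry=(0,0,0)
5 | Q LOAD | counter=11 r=(9,11,9) succ=(0,1,0) retry=(0,0,0)
6 | R CAS | counter=11 r=(9,11,9) succ=(0,1,0) retry=(0,0,1)
7 | Q CAS | counter=12 r=(9,11,9) succ=(0,2,0) retry=(0,0,1)
8 | P CAS | counter=12 r=(9,11,9) succ=(0,2,0) retry=(1,0,1)
9 | P LOAD | counter=12 r=(12,11,9) succ=(0,2,0) retry=(1,0,1)
10 | P CAS | counter=13 r=(12,11,9) succ=(1,2,0) retry=(1,0,1)
11 | P LOAD | counter=13 r=(13,11,9) succ=(1,2,0) retry=(1,0,1)
12 | P CAS | counter=14 r=(13,11,9) succ=(2,2,0) retry=(1,0,1)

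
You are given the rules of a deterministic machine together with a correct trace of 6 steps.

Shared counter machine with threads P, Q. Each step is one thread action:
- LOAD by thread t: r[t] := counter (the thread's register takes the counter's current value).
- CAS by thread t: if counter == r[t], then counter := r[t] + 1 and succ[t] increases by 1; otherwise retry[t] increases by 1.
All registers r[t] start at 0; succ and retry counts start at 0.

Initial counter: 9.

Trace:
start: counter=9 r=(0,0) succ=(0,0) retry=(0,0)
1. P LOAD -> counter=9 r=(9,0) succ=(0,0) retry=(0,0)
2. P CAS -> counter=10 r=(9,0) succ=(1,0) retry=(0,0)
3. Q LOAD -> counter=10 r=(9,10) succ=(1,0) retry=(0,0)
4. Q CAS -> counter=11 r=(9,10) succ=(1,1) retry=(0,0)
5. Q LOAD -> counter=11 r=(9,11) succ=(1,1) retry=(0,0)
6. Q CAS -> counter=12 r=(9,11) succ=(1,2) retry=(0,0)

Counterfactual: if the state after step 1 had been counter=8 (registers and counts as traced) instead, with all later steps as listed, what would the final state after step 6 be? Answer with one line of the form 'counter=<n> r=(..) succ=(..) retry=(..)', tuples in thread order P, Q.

counter=10 r=(9,9) succ=(0,2) retry=(1,0)

state after step 1 := counter=8 r=(9,0) succ=(0,0) retry=(0,0)
2. P CAS -> counter=8 r=(9,0) succ=(0,0) retry=(1,0)
3. Q LOAD -> counter=8 r=(9,8) succ=(0,0) retry=(1,0)
4. Q CAS -> counter=9 r=(9,8) succ=(0,1) retry=(1,0)
5. Q LOAD -> counter=9 r=(9,9) succ=(0,1) retry=(1,0)
6. Q CAS -> counter=10 r=(9,9) succ=(0,2) retry=(1,0)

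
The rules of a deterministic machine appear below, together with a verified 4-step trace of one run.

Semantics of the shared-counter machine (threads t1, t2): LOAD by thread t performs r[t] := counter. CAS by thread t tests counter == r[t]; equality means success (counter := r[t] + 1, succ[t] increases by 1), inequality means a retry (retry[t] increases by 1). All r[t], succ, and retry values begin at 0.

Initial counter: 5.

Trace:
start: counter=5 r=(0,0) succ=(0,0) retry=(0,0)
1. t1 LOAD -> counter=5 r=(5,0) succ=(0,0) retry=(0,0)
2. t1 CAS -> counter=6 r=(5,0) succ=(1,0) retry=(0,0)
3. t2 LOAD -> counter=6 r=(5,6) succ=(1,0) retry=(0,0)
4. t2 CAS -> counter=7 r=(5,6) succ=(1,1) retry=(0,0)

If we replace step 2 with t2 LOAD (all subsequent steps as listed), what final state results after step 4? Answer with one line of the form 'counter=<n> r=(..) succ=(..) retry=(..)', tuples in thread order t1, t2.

counter=6 r=(5,5) succ=(0,1) retry=(0,0)

(re-executing from step 2 with the substitution; state before step 2: counter=5 r=(5,0) succ=(0,0) retry=(0,0))
2. t2 LOAD -> counter=5 r=(5,5) succ=(0,0) retry=(0,0)
3. t2 LOAD -> counter=5 r=(5,5) succ=(0,0) retry=(0,0)
4. t2 CAS -> counter=6 r=(5,5) succ=(0,1) retry=(0,0)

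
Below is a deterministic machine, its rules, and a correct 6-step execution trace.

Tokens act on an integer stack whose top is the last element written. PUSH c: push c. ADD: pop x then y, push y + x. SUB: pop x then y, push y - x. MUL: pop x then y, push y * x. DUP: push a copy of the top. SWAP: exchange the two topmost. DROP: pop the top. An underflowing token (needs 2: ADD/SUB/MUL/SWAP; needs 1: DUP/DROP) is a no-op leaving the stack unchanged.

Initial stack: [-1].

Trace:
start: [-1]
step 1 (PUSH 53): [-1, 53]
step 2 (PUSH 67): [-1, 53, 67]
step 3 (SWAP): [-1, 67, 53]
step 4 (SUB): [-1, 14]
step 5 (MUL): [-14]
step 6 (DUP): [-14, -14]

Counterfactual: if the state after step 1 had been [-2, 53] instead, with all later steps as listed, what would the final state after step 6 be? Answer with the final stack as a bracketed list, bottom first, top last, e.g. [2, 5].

[-28, -28]

state after step 1 := [-2, 53]
step 2 (PUSH 67): [-2, 53, 67]
step 3 (SWAP): [-2, 67, 53]
step 4 (SUB): [-2, 14]
step 5 (MUL): [-28]
step 6 (DUP): [-28, -28]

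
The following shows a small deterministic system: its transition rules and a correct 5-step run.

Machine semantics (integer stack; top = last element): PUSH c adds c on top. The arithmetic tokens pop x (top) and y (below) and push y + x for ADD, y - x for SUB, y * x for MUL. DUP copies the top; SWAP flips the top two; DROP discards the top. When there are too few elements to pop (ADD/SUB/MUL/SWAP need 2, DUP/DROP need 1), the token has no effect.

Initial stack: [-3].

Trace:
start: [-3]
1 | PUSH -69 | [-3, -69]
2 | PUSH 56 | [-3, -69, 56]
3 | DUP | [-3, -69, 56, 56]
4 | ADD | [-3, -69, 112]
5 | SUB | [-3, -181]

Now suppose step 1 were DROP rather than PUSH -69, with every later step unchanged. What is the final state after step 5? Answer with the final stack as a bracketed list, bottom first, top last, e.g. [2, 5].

[112]

(re-executing from step 1 with the substitution; state before step 1: [-3])
1 | DROP | []
2 | PUSH 56 | [56]
3 | DUP | [56, 56]
4 | ADD | [112]
5 | SUB | [112]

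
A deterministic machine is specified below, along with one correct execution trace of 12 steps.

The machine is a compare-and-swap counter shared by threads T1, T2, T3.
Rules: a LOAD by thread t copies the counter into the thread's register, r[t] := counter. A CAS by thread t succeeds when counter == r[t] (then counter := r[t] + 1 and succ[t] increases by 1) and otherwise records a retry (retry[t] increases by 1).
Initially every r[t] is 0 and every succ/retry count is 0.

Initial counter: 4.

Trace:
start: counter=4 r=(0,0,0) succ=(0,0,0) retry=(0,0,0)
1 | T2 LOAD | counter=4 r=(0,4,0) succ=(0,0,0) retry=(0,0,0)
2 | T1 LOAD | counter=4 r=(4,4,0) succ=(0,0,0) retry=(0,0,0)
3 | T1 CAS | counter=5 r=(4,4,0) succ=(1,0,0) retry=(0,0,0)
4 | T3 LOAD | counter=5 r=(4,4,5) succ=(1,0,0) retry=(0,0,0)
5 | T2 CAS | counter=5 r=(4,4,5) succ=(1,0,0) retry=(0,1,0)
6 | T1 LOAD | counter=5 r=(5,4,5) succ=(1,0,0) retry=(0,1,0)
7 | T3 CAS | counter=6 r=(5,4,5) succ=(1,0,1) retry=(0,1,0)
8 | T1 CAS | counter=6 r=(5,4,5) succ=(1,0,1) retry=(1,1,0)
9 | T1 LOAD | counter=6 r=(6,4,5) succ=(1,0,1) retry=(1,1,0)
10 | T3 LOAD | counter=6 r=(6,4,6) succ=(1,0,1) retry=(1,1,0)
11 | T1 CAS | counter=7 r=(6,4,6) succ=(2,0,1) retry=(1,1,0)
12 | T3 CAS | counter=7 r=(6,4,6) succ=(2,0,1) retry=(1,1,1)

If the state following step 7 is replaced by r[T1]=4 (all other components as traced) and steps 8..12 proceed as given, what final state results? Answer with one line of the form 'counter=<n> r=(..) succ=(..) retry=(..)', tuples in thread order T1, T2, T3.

counter=7 r=(6,4,6) succ=(2,0,1) retry=(1,1,1)

state after step 7 := counter=6 r=(4,4,5) succ=(1,0,1) retry=(0,1,0)
8 | T1 CAS | counter=6 r=(4,4,5) succ=(1,0,1) retry=(1,1,0)
9 | T1 LOAD | counter=6 r=(6,4,5) succ=(1,0,1) retry=(1,1,0)
10 | T3 LOAD | counter=6 r=(6,4,6) succ=(1,0,1) retry=(1,1,0)
11 | T1 CAS | counter=7 r=(6,4,6) succ=(2,0,1) retry=(1,1,0)
12 | T3 CAS | counter=7 r=(6,4,6) succ=(2,0,1) retry=(1,1,1)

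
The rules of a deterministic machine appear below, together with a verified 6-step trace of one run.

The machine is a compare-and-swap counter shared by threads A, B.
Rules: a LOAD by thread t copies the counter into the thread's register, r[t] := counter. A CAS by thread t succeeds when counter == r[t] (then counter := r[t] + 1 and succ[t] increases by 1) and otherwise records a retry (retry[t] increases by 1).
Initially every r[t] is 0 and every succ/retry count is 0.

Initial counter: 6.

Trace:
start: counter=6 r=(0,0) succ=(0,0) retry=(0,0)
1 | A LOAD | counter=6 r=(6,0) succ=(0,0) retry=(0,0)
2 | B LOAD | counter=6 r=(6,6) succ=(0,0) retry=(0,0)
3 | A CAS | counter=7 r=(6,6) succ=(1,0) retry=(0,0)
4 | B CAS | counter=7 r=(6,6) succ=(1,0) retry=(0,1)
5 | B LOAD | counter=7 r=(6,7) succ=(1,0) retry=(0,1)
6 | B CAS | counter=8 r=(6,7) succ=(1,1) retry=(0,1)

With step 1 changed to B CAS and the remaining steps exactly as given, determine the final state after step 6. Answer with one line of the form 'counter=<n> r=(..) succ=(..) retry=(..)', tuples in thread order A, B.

(re-executing from step 1 with the substitution; state before step 1: counter=6 r=(0,0) succ=(0,0) retry=(0,0))
1 | B CAS | counter=6 r=(0,0) succ=(0,0) retry=(0,1)
2 | B LOAD | counter=6 r=(0,6) succ=(0,0) retry=(0,1)
3 | A CAS | counter=6 r=(0,6) succ=(0,0) retry=(1,1)
4 | B CAS | counter=7 r=(0,6) succ=(0,1) retry=(1,1)
5 | B LOAD | counter=7 r=(0,7) succ=(0,1) retry=(1,1)
6 | B CAS | counter=8 r=(0,7) succ=(0,2) retry=(1,1)

counter=8 r=(0,7) succ=(0,2) retry=(1,1)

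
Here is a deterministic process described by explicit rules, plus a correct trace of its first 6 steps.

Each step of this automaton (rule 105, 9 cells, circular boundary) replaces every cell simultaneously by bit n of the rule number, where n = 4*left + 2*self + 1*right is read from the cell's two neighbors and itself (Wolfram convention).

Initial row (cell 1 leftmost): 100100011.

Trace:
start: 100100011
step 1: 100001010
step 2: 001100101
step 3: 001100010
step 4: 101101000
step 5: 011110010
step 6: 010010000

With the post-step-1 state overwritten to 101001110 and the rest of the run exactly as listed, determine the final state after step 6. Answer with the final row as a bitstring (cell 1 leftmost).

state after step 1 := 101001110
step 2: 010001011
step 3: 100100111
step 4: 100000100
step 5: 001110000
step 6: 101010111

101010111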